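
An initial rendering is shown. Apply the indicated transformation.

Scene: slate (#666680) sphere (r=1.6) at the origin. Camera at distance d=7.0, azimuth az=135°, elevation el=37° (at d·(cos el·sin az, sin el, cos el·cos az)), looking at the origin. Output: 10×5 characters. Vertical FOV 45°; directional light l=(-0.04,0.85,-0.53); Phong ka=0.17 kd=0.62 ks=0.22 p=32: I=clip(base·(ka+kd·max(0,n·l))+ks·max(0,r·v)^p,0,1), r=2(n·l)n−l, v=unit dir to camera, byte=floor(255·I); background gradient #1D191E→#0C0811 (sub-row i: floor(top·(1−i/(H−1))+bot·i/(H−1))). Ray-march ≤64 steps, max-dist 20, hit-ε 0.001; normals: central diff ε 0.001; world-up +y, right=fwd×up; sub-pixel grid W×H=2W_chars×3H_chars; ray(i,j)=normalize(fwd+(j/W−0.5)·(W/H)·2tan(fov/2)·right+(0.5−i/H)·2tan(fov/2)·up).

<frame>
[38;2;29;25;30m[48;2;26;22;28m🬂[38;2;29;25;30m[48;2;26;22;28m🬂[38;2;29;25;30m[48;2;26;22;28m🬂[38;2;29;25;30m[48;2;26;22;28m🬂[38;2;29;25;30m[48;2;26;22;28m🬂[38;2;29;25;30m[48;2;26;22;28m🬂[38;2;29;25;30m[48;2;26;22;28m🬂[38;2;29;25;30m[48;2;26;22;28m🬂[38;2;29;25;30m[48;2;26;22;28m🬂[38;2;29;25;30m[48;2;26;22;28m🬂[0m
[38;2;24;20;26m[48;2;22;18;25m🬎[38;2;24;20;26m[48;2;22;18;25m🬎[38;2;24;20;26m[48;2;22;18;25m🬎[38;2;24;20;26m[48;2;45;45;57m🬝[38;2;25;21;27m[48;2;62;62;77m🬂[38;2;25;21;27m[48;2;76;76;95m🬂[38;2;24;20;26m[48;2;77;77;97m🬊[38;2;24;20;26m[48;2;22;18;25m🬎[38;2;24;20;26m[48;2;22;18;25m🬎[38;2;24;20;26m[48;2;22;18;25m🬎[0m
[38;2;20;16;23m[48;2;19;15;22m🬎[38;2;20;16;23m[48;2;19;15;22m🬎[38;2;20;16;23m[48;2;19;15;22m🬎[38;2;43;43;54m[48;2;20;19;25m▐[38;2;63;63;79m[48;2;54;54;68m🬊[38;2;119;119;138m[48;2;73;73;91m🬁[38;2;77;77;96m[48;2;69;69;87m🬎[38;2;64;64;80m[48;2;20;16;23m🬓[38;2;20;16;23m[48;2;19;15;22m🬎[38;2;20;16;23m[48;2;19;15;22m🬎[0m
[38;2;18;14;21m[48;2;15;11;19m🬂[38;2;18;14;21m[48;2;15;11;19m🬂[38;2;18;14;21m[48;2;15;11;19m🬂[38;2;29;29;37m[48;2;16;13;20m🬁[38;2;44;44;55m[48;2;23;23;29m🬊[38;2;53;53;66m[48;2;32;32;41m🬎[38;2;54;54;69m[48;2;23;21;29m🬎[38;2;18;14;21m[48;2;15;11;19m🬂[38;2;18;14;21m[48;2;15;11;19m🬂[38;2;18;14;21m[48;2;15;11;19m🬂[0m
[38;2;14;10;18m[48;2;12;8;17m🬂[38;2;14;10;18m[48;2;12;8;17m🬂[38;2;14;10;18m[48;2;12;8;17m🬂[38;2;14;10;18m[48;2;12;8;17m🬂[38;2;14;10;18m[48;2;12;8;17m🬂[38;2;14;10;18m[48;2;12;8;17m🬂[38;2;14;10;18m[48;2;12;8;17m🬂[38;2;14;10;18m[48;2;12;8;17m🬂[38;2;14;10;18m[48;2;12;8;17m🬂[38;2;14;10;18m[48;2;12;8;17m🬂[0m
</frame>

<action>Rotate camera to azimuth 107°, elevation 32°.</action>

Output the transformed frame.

<frame>
[38;2;29;25;30m[48;2;26;22;28m🬂[38;2;29;25;30m[48;2;26;22;28m🬂[38;2;29;25;30m[48;2;26;22;28m🬂[38;2;29;25;30m[48;2;26;22;28m🬂[38;2;29;25;30m[48;2;26;22;28m🬂[38;2;29;25;30m[48;2;26;22;28m🬂[38;2;29;25;30m[48;2;26;22;28m🬂[38;2;29;25;30m[48;2;26;22;28m🬂[38;2;29;25;30m[48;2;26;22;28m🬂[38;2;29;25;30m[48;2;26;22;28m🬂[0m
[38;2;24;20;26m[48;2;22;18;25m🬎[38;2;24;20;26m[48;2;22;18;25m🬎[38;2;24;20;26m[48;2;22;18;25m🬎[38;2;24;20;26m[48;2;38;38;48m🬝[38;2;25;21;27m[48;2;56;56;71m🬂[38;2;25;21;27m[48;2;74;74;92m🬂[38;2;79;79;99m[48;2;24;20;26m🬱[38;2;24;20;26m[48;2;22;18;25m🬎[38;2;24;20;26m[48;2;22;18;25m🬎[38;2;24;20;26m[48;2;22;18;25m🬎[0m
[38;2;20;16;23m[48;2;19;15;22m🬎[38;2;20;16;23m[48;2;19;15;22m🬎[38;2;20;16;23m[48;2;19;15;22m🬎[38;2;32;32;40m[48;2;19;18;23m🬉[38;2;50;50;63m[48;2;37;37;47m🬊[38;2;99;99;116m[48;2;55;55;70m🬁[38;2;82;82;101m[48;2;62;62;78m🬂[38;2;62;62;78m[48;2;20;16;23m🬓[38;2;20;16;23m[48;2;19;15;22m🬎[38;2;20;16;23m[48;2;19;15;22m🬎[0m
[38;2;18;14;21m[48;2;15;11;19m🬂[38;2;18;14;21m[48;2;15;11;19m🬂[38;2;18;14;21m[48;2;15;11;19m🬂[38;2;17;16;21m[48;2;15;11;19m🬊[38;2;31;31;40m[48;2;18;18;23m🬁[38;2;38;38;48m[48;2;20;20;25m🬊[38;2;42;42;53m[48;2;16;14;20m🬎[38;2;18;14;21m[48;2;15;11;19m🬂[38;2;18;14;21m[48;2;15;11;19m🬂[38;2;18;14;21m[48;2;15;11;19m🬂[0m
[38;2;14;10;18m[48;2;12;8;17m🬂[38;2;14;10;18m[48;2;12;8;17m🬂[38;2;14;10;18m[48;2;12;8;17m🬂[38;2;14;10;18m[48;2;12;8;17m🬂[38;2;14;10;18m[48;2;12;8;17m🬂[38;2;14;10;18m[48;2;12;8;17m🬂[38;2;14;10;18m[48;2;12;8;17m🬂[38;2;14;10;18m[48;2;12;8;17m🬂[38;2;14;10;18m[48;2;12;8;17m🬂[38;2;14;10;18m[48;2;12;8;17m🬂[0m
</frame>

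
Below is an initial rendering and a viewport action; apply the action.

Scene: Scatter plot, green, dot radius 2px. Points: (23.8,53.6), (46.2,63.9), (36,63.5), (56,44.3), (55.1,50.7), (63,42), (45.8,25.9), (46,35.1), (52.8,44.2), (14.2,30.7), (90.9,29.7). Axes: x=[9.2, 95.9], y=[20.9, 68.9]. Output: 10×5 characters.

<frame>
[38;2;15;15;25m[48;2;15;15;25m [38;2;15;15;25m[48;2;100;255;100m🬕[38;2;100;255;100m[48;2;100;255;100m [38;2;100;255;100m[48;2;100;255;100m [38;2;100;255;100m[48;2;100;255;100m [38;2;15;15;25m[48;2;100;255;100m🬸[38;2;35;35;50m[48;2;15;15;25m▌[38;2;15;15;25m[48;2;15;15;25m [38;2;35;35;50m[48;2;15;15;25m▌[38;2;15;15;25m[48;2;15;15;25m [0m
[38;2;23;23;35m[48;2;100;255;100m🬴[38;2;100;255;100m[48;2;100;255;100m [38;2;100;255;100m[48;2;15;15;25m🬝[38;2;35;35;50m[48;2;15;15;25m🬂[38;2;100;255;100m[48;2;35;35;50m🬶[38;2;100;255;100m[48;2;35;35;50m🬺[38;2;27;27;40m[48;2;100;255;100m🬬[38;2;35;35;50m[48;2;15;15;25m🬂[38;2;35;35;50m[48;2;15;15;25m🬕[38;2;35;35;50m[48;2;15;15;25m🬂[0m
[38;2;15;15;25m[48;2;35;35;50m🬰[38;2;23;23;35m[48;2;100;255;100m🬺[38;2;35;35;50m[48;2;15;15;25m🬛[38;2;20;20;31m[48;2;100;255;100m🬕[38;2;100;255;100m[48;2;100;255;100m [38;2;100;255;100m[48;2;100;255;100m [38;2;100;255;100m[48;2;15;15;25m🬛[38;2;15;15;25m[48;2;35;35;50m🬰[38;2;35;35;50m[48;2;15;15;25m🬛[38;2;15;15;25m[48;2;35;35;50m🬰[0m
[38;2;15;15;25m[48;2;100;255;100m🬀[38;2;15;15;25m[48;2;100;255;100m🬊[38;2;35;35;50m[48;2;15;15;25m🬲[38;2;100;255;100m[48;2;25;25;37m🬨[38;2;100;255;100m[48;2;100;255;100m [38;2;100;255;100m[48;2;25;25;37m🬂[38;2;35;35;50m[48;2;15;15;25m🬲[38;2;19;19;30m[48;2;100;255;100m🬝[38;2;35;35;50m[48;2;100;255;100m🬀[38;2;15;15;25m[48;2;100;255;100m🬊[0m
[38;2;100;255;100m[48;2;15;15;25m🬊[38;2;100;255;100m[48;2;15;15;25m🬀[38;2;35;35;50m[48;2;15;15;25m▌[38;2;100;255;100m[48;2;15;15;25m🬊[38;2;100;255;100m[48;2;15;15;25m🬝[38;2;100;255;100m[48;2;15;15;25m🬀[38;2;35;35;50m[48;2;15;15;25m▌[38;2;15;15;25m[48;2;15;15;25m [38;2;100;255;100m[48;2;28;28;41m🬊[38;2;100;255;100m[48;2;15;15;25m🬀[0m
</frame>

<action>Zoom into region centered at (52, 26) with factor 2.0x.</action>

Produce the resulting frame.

<frame>
[38;2;15;15;25m[48;2;15;15;25m [38;2;15;15;25m[48;2;15;15;25m [38;2;35;35;50m[48;2;100;255;100m🬐[38;2;100;255;100m[48;2;100;255;100m [38;2;23;23;35m[48;2;100;255;100m🬸[38;2;15;15;25m[48;2;15;15;25m [38;2;35;35;50m[48;2;15;15;25m▌[38;2;15;15;25m[48;2;15;15;25m [38;2;35;35;50m[48;2;15;15;25m▌[38;2;15;15;25m[48;2;15;15;25m [0m
[38;2;35;35;50m[48;2;15;15;25m🬂[38;2;35;35;50m[48;2;15;15;25m🬂[38;2;35;35;50m[48;2;15;15;25m🬕[38;2;100;255;100m[48;2;20;20;31m🬐[38;2;35;35;50m[48;2;15;15;25m🬕[38;2;35;35;50m[48;2;15;15;25m🬂[38;2;35;35;50m[48;2;15;15;25m🬕[38;2;35;35;50m[48;2;15;15;25m🬂[38;2;35;35;50m[48;2;15;15;25m🬕[38;2;35;35;50m[48;2;15;15;25m🬂[0m
[38;2;15;15;25m[48;2;35;35;50m🬰[38;2;15;15;25m[48;2;35;35;50m🬰[38;2;35;35;50m[48;2;100;255;100m🬐[38;2;100;255;100m[48;2;100;255;100m [38;2;27;27;40m[48;2;100;255;100m🬸[38;2;15;15;25m[48;2;35;35;50m🬰[38;2;35;35;50m[48;2;15;15;25m🬛[38;2;15;15;25m[48;2;35;35;50m🬰[38;2;35;35;50m[48;2;15;15;25m🬛[38;2;15;15;25m[48;2;35;35;50m🬰[0m
[38;2;15;15;25m[48;2;35;35;50m🬎[38;2;15;15;25m[48;2;35;35;50m🬎[38;2;35;35;50m[48;2;15;15;25m🬲[38;2;100;255;100m[48;2;23;23;35m🬀[38;2;35;35;50m[48;2;15;15;25m🬲[38;2;15;15;25m[48;2;35;35;50m🬎[38;2;35;35;50m[48;2;15;15;25m🬲[38;2;15;15;25m[48;2;35;35;50m🬎[38;2;35;35;50m[48;2;15;15;25m🬲[38;2;15;15;25m[48;2;35;35;50m🬎[0m
[38;2;15;15;25m[48;2;15;15;25m [38;2;15;15;25m[48;2;15;15;25m [38;2;35;35;50m[48;2;15;15;25m▌[38;2;15;15;25m[48;2;15;15;25m [38;2;35;35;50m[48;2;15;15;25m▌[38;2;15;15;25m[48;2;15;15;25m [38;2;35;35;50m[48;2;15;15;25m▌[38;2;15;15;25m[48;2;15;15;25m [38;2;35;35;50m[48;2;15;15;25m▌[38;2;15;15;25m[48;2;15;15;25m [0m
</frame>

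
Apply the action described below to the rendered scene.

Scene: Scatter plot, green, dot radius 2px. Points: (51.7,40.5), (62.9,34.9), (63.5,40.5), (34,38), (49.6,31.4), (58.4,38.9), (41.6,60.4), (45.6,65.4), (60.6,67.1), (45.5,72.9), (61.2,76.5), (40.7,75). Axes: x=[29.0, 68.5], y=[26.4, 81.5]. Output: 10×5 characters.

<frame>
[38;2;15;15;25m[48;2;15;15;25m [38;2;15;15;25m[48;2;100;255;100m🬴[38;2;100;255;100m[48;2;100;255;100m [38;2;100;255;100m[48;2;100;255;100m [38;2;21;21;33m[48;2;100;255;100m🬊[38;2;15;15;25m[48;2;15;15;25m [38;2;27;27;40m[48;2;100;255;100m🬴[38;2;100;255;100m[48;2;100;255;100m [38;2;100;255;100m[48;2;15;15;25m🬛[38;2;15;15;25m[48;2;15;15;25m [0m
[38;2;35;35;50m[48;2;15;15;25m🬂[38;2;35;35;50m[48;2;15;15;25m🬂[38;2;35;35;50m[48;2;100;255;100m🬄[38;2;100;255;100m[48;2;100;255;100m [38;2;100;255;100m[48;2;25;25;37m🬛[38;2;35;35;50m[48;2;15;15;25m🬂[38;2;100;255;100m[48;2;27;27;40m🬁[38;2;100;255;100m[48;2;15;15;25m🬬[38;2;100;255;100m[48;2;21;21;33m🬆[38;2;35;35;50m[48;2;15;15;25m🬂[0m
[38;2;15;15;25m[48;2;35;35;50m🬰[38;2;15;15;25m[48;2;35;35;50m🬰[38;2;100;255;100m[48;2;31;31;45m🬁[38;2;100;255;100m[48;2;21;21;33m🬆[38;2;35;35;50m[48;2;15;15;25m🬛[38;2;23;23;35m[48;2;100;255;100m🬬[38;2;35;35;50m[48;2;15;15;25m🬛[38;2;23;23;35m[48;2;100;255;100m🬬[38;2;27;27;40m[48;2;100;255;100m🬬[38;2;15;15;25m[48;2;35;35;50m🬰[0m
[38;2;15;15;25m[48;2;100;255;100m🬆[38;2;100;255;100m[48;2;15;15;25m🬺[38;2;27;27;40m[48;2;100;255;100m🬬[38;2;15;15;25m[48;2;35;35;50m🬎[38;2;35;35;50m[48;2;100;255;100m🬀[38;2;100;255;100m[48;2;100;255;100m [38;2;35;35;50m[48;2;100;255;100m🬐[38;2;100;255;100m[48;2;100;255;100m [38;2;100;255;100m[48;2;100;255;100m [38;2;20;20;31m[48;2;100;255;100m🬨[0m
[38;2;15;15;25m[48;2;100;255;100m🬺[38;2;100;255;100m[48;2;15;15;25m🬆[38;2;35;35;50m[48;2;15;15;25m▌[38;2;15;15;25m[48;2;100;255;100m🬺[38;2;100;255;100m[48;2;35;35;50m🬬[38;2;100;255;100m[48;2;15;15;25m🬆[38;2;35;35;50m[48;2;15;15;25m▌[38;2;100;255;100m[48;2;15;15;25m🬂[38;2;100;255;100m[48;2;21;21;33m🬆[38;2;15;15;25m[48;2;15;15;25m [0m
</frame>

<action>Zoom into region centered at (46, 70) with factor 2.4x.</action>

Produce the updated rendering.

<frame>
[38;2;15;15;25m[48;2;15;15;25m [38;2;15;15;25m[48;2;100;255;100m🬆[38;2;23;23;35m[48;2;100;255;100m🬬[38;2;15;15;25m[48;2;15;15;25m [38;2;35;35;50m[48;2;15;15;25m▌[38;2;15;15;25m[48;2;15;15;25m [38;2;35;35;50m[48;2;15;15;25m▌[38;2;15;15;25m[48;2;15;15;25m [38;2;35;35;50m[48;2;15;15;25m▌[38;2;15;15;25m[48;2;15;15;25m [0m
[38;2;100;255;100m[48;2;19;19;30m🬁[38;2;100;255;100m[48;2;15;15;25m🬬[38;2;100;255;100m[48;2;21;21;33m🬆[38;2;28;28;41m[48;2;100;255;100m🬆[38;2;100;255;100m[48;2;35;35;50m🬺[38;2;23;23;35m[48;2;100;255;100m🬬[38;2;35;35;50m[48;2;15;15;25m🬕[38;2;35;35;50m[48;2;15;15;25m🬂[38;2;35;35;50m[48;2;15;15;25m🬕[38;2;35;35;50m[48;2;15;15;25m🬂[0m
[38;2;15;15;25m[48;2;35;35;50m🬰[38;2;15;15;25m[48;2;35;35;50m🬰[38;2;35;35;50m[48;2;15;15;25m🬛[38;2;23;23;35m[48;2;100;255;100m🬺[38;2;100;255;100m[48;2;100;255;100m [38;2;23;23;35m[48;2;100;255;100m🬬[38;2;35;35;50m[48;2;15;15;25m🬛[38;2;15;15;25m[48;2;35;35;50m🬰[38;2;35;35;50m[48;2;15;15;25m🬛[38;2;15;15;25m[48;2;35;35;50m🬰[0m
[38;2;15;15;25m[48;2;35;35;50m🬎[38;2;19;19;30m[48;2;100;255;100m🬝[38;2;21;21;33m[48;2;100;255;100m🬊[38;2;23;23;35m[48;2;100;255;100m🬺[38;2;100;255;100m[48;2;35;35;50m🬬[38;2;100;255;100m[48;2;28;28;41m🬆[38;2;35;35;50m[48;2;15;15;25m🬲[38;2;15;15;25m[48;2;35;35;50m🬎[38;2;35;35;50m[48;2;15;15;25m🬲[38;2;15;15;25m[48;2;35;35;50m🬎[0m
[38;2;15;15;25m[48;2;15;15;25m [38;2;100;255;100m[48;2;15;15;25m🬊[38;2;100;255;100m[48;2;15;15;25m🬝[38;2;100;255;100m[48;2;15;15;25m🬀[38;2;35;35;50m[48;2;15;15;25m▌[38;2;15;15;25m[48;2;15;15;25m [38;2;35;35;50m[48;2;15;15;25m▌[38;2;15;15;25m[48;2;15;15;25m [38;2;35;35;50m[48;2;15;15;25m▌[38;2;15;15;25m[48;2;15;15;25m [0m
</frame>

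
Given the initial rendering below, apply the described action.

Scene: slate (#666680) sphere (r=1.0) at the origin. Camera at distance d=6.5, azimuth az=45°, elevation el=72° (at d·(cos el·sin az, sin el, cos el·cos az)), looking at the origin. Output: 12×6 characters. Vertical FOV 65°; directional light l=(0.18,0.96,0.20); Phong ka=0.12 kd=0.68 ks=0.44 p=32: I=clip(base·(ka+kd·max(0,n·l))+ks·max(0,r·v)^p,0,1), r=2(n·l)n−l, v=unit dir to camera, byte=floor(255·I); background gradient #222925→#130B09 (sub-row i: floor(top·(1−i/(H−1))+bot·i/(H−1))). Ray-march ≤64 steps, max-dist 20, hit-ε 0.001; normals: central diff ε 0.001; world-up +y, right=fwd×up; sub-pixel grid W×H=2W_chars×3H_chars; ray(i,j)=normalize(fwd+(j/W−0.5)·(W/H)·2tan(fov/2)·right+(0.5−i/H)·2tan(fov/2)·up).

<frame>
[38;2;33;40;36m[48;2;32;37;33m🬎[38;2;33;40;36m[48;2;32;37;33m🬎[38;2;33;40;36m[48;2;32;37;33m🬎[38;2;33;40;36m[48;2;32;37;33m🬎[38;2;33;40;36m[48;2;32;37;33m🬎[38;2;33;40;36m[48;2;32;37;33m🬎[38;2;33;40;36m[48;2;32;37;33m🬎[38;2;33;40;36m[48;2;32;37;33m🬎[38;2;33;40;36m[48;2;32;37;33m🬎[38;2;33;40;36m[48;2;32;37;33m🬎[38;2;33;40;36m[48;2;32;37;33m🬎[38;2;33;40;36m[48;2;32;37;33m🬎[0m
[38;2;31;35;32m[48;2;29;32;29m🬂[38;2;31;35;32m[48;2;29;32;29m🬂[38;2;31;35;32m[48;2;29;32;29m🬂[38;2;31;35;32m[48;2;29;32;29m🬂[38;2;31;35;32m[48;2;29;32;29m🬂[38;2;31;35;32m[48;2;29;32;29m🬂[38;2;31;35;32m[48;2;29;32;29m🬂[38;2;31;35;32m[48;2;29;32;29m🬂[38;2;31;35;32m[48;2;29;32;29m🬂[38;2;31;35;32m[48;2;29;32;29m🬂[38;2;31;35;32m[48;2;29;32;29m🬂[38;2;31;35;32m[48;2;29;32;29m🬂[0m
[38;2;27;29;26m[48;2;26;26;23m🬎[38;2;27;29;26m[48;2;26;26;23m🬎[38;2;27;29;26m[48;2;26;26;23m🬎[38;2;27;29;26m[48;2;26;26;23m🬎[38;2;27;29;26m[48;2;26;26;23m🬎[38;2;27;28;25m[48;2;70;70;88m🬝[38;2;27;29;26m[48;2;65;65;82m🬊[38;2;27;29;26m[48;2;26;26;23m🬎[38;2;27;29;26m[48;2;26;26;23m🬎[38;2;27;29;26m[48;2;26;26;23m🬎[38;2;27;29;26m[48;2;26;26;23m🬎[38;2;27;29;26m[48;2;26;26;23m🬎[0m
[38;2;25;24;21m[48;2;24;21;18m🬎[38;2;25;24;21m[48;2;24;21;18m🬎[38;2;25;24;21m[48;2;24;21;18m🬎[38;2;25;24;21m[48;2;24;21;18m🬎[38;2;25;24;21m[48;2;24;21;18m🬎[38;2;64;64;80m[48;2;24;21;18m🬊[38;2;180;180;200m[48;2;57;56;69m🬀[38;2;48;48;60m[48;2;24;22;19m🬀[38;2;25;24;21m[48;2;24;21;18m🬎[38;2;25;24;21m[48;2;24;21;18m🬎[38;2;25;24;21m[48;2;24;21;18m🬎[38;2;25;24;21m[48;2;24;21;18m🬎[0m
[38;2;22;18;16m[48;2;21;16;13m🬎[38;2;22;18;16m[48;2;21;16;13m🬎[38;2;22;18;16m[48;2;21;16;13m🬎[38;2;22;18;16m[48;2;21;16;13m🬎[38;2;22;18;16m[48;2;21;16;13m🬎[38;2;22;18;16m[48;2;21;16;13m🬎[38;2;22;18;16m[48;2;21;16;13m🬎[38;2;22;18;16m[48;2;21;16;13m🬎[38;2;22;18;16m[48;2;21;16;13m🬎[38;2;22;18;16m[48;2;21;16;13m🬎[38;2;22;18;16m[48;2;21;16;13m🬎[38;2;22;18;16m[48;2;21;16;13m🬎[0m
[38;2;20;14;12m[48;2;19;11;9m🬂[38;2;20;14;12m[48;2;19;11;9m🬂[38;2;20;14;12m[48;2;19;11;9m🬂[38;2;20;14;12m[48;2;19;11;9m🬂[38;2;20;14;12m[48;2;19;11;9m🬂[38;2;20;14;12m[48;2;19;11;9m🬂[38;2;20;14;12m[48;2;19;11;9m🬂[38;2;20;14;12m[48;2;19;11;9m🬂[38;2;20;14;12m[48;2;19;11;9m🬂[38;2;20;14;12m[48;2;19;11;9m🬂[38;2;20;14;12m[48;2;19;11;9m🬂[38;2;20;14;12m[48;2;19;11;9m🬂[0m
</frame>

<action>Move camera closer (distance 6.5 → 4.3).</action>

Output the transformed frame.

<frame>
[38;2;33;40;36m[48;2;32;37;33m🬎[38;2;33;40;36m[48;2;32;37;33m🬎[38;2;33;40;36m[48;2;32;37;33m🬎[38;2;33;40;36m[48;2;32;37;33m🬎[38;2;33;40;36m[48;2;32;37;33m🬎[38;2;33;40;36m[48;2;32;37;33m🬎[38;2;33;40;36m[48;2;32;37;33m🬎[38;2;33;40;36m[48;2;32;37;33m🬎[38;2;33;40;36m[48;2;32;37;33m🬎[38;2;33;40;36m[48;2;32;37;33m🬎[38;2;33;40;36m[48;2;32;37;33m🬎[38;2;33;40;36m[48;2;32;37;33m🬎[0m
[38;2;31;35;32m[48;2;29;32;29m🬂[38;2;31;35;32m[48;2;29;32;29m🬂[38;2;31;35;32m[48;2;29;32;29m🬂[38;2;31;35;32m[48;2;29;32;29m🬂[38;2;31;35;32m[48;2;29;32;29m🬂[38;2;31;35;32m[48;2;29;32;29m🬂[38;2;31;35;32m[48;2;29;32;29m🬂[38;2;31;35;32m[48;2;29;32;29m🬂[38;2;31;35;32m[48;2;29;32;29m🬂[38;2;31;35;32m[48;2;29;32;29m🬂[38;2;31;35;32m[48;2;29;32;29m🬂[38;2;31;35;32m[48;2;29;32;29m🬂[0m
[38;2;27;29;26m[48;2;26;26;23m🬎[38;2;27;29;26m[48;2;26;26;23m🬎[38;2;27;29;26m[48;2;26;26;23m🬎[38;2;27;29;26m[48;2;26;26;23m🬎[38;2;27;28;25m[48;2;51;51;64m🬝[38;2;28;30;27m[48;2;66;66;83m🬀[38;2;54;54;68m[48;2;75;75;94m🬂[38;2;27;29;26m[48;2;59;59;75m🬊[38;2;27;29;26m[48;2;26;26;23m🬎[38;2;27;29;26m[48;2;26;26;23m🬎[38;2;27;29;26m[48;2;26;26;23m🬎[38;2;27;29;26m[48;2;26;26;23m🬎[0m
[38;2;25;24;21m[48;2;24;21;18m🬎[38;2;25;24;21m[48;2;24;21;18m🬎[38;2;25;24;21m[48;2;24;21;18m🬎[38;2;25;24;21m[48;2;24;21;18m🬎[38;2;52;52;66m[48;2;24;22;19m🬉[38;2;76;76;95m[48;2;65;65;82m🬊[38;2;180;180;200m[48;2;74;74;93m🬀[38;2;60;60;75m[48;2;24;21;18m🬝[38;2;25;24;21m[48;2;24;21;18m🬎[38;2;25;24;21m[48;2;24;21;18m🬎[38;2;25;24;21m[48;2;24;21;18m🬎[38;2;25;24;21m[48;2;24;21;18m🬎[0m
[38;2;22;18;16m[48;2;21;16;13m🬎[38;2;22;18;16m[48;2;21;16;13m🬎[38;2;22;18;16m[48;2;21;16;13m🬎[38;2;22;18;16m[48;2;21;16;13m🬎[38;2;22;18;16m[48;2;21;16;13m🬎[38;2;47;47;59m[48;2;21;17;14m🬁[38;2;50;50;62m[48;2;21;17;14m🬂[38;2;22;18;16m[48;2;21;16;13m🬎[38;2;22;18;16m[48;2;21;16;13m🬎[38;2;22;18;16m[48;2;21;16;13m🬎[38;2;22;18;16m[48;2;21;16;13m🬎[38;2;22;18;16m[48;2;21;16;13m🬎[0m
[38;2;20;14;12m[48;2;19;11;9m🬂[38;2;20;14;12m[48;2;19;11;9m🬂[38;2;20;14;12m[48;2;19;11;9m🬂[38;2;20;14;12m[48;2;19;11;9m🬂[38;2;20;14;12m[48;2;19;11;9m🬂[38;2;20;14;12m[48;2;19;11;9m🬂[38;2;20;14;12m[48;2;19;11;9m🬂[38;2;20;14;12m[48;2;19;11;9m🬂[38;2;20;14;12m[48;2;19;11;9m🬂[38;2;20;14;12m[48;2;19;11;9m🬂[38;2;20;14;12m[48;2;19;11;9m🬂[38;2;20;14;12m[48;2;19;11;9m🬂[0m
</frame>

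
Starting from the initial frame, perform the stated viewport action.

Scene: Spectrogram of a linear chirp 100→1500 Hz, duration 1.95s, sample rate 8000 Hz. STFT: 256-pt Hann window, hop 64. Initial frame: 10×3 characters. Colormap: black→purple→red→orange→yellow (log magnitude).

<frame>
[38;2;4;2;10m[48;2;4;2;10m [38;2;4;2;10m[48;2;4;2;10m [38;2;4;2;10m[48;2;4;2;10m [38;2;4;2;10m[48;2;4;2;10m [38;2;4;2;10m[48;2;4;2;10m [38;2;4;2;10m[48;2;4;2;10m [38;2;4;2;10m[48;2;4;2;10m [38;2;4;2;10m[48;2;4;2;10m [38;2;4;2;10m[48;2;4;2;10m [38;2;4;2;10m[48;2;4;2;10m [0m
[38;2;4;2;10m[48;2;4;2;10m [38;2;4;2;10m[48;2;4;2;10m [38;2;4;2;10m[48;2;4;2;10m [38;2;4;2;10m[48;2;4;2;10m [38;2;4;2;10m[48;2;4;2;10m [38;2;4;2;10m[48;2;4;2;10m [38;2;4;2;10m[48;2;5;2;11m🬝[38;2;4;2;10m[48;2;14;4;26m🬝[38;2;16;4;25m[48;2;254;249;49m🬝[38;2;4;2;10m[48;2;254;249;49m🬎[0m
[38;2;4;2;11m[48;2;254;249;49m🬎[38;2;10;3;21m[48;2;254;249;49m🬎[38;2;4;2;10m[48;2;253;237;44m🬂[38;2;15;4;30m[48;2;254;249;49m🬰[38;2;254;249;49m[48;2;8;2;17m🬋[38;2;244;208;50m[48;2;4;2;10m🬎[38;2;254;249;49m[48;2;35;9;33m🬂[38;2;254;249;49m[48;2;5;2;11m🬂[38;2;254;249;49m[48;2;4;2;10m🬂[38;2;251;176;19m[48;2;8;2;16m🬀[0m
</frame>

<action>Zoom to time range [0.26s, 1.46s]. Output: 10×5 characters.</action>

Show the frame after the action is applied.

<frame>
[38;2;4;2;10m[48;2;4;2;10m [38;2;4;2;10m[48;2;4;2;10m [38;2;4;2;10m[48;2;4;2;10m [38;2;4;2;10m[48;2;4;2;10m [38;2;4;2;10m[48;2;4;2;10m [38;2;4;2;10m[48;2;4;2;10m [38;2;4;2;10m[48;2;4;2;10m [38;2;4;2;10m[48;2;4;2;10m [38;2;4;2;10m[48;2;4;2;10m [38;2;4;2;10m[48;2;4;2;10m [0m
[38;2;4;2;10m[48;2;4;2;10m [38;2;4;2;10m[48;2;4;2;10m [38;2;4;2;10m[48;2;4;2;10m [38;2;4;2;10m[48;2;4;2;10m [38;2;4;2;10m[48;2;4;2;10m [38;2;4;2;10m[48;2;4;2;10m [38;2;4;2;10m[48;2;4;2;10m [38;2;4;2;10m[48;2;4;2;10m [38;2;4;2;10m[48;2;4;2;10m [38;2;4;2;10m[48;2;4;2;10m [0m
[38;2;4;2;10m[48;2;4;2;10m [38;2;4;2;10m[48;2;4;2;10m [38;2;4;2;10m[48;2;4;2;10m [38;2;4;2;10m[48;2;4;2;10m [38;2;4;2;10m[48;2;4;2;10m [38;2;4;2;10m[48;2;4;2;10m [38;2;4;2;10m[48;2;4;2;10m [38;2;4;2;10m[48;2;4;2;10m [38;2;4;2;10m[48;2;4;2;10m [38;2;4;2;10m[48;2;4;2;10m [0m
[38;2;4;2;10m[48;2;4;2;10m [38;2;4;2;10m[48;2;4;2;11m🬝[38;2;4;2;10m[48;2;5;2;11m🬝[38;2;4;2;10m[48;2;6;2;14m🬎[38;2;5;2;12m[48;2;25;6;45m🬝[38;2;20;5;25m[48;2;253;224;39m🬝[38;2;4;2;11m[48;2;254;249;49m🬎[38;2;7;2;16m[48;2;254;249;49m🬎[38;2;11;3;23m[48;2;240;192;53m🬆[38;2;5;2;12m[48;2;253;235;43m🬂[0m
[38;2;14;3;26m[48;2;241;194;51m🬡[38;2;254;249;49m[48;2;14;4;27m🬋[38;2;253;238;44m[48;2;26;6;37m🬍[38;2;254;245;47m[48;2;34;9;36m🬆[38;2;254;249;49m[48;2;11;3;23m🬂[38;2;254;249;49m[48;2;5;2;12m🬂[38;2;254;233;43m[48;2;30;8;25m🬀[38;2;24;6;44m[48;2;5;2;13m🬀[38;2;6;2;14m[48;2;4;2;10m🬂[38;2;5;2;12m[48;2;4;2;10m🬀[0m
</frame>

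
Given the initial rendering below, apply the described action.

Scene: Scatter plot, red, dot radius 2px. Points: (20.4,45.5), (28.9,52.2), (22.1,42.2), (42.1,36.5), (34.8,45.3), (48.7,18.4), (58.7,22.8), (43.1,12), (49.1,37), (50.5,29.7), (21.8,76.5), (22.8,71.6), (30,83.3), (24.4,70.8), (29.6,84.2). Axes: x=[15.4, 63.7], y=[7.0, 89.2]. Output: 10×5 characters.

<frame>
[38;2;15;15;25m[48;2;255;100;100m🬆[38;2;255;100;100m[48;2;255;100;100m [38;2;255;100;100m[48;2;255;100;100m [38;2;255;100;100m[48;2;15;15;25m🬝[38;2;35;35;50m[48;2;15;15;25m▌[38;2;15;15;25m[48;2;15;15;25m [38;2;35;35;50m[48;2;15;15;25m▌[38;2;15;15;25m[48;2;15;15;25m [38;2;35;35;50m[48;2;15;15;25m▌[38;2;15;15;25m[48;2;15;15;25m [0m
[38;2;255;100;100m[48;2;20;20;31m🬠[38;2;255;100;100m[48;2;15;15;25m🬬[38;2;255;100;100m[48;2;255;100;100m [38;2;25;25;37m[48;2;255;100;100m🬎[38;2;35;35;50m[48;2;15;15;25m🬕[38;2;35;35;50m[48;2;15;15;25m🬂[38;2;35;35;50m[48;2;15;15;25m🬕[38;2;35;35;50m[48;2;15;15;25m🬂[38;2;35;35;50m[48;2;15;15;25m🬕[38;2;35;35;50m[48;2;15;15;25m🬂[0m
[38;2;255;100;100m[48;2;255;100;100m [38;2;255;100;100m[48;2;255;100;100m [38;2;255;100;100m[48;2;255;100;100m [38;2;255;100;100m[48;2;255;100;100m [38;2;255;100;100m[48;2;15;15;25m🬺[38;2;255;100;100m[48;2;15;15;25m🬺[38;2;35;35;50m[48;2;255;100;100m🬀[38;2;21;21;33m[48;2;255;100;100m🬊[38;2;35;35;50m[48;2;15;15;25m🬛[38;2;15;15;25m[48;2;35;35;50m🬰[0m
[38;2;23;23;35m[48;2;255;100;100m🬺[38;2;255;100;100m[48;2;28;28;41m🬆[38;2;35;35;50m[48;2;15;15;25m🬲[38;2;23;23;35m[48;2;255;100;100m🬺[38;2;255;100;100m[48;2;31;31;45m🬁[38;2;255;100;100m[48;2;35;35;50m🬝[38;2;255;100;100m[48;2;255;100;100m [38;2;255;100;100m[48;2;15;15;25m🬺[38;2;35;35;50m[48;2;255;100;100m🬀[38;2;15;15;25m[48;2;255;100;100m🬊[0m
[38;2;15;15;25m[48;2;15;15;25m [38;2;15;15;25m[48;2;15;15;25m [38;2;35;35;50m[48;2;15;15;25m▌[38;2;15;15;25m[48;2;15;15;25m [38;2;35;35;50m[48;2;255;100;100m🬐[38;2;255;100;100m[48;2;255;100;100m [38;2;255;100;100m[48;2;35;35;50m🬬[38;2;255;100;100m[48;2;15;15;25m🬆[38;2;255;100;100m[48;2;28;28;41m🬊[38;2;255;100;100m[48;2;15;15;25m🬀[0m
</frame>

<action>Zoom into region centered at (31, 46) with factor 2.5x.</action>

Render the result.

<frame>
[38;2;15;15;25m[48;2;15;15;25m [38;2;15;15;25m[48;2;15;15;25m [38;2;35;35;50m[48;2;15;15;25m▌[38;2;15;15;25m[48;2;255;100;100m🬝[38;2;35;35;50m[48;2;15;15;25m▌[38;2;15;15;25m[48;2;15;15;25m [38;2;35;35;50m[48;2;15;15;25m▌[38;2;15;15;25m[48;2;15;15;25m [38;2;35;35;50m[48;2;15;15;25m▌[38;2;15;15;25m[48;2;15;15;25m [0m
[38;2;23;23;35m[48;2;255;100;100m🬬[38;2;35;35;50m[48;2;15;15;25m🬂[38;2;255;100;100m[48;2;31;31;45m🬇[38;2;255;100;100m[48;2;255;100;100m [38;2;255;100;100m[48;2;25;25;37m🬛[38;2;35;35;50m[48;2;15;15;25m🬂[38;2;31;31;45m[48;2;255;100;100m🬝[38;2;35;35;50m[48;2;15;15;25m🬂[38;2;35;35;50m[48;2;15;15;25m🬕[38;2;35;35;50m[48;2;15;15;25m🬂[0m
[38;2;255;100;100m[48;2;255;100;100m [38;2;20;20;31m[48;2;255;100;100m🬨[38;2;35;35;50m[48;2;15;15;25m🬛[38;2;23;23;35m[48;2;255;100;100m🬺[38;2;35;35;50m[48;2;15;15;25m🬛[38;2;19;19;30m[48;2;255;100;100m🬴[38;2;255;100;100m[48;2;255;100;100m [38;2;255;100;100m[48;2;15;15;25m🬛[38;2;35;35;50m[48;2;15;15;25m🬛[38;2;15;15;25m[48;2;35;35;50m🬰[0m
[38;2;255;100;100m[48;2;28;28;41m🬆[38;2;15;15;25m[48;2;35;35;50m🬎[38;2;35;35;50m[48;2;15;15;25m🬲[38;2;15;15;25m[48;2;35;35;50m🬎[38;2;35;35;50m[48;2;15;15;25m🬲[38;2;15;15;25m[48;2;35;35;50m🬎[38;2;255;100;100m[48;2;31;31;45m🬁[38;2;15;15;25m[48;2;35;35;50m🬎[38;2;35;35;50m[48;2;15;15;25m🬲[38;2;15;15;25m[48;2;35;35;50m🬎[0m
[38;2;15;15;25m[48;2;15;15;25m [38;2;15;15;25m[48;2;15;15;25m [38;2;35;35;50m[48;2;15;15;25m▌[38;2;15;15;25m[48;2;15;15;25m [38;2;35;35;50m[48;2;15;15;25m▌[38;2;15;15;25m[48;2;15;15;25m [38;2;35;35;50m[48;2;15;15;25m▌[38;2;15;15;25m[48;2;15;15;25m [38;2;35;35;50m[48;2;15;15;25m▌[38;2;15;15;25m[48;2;15;15;25m [0m
</frame>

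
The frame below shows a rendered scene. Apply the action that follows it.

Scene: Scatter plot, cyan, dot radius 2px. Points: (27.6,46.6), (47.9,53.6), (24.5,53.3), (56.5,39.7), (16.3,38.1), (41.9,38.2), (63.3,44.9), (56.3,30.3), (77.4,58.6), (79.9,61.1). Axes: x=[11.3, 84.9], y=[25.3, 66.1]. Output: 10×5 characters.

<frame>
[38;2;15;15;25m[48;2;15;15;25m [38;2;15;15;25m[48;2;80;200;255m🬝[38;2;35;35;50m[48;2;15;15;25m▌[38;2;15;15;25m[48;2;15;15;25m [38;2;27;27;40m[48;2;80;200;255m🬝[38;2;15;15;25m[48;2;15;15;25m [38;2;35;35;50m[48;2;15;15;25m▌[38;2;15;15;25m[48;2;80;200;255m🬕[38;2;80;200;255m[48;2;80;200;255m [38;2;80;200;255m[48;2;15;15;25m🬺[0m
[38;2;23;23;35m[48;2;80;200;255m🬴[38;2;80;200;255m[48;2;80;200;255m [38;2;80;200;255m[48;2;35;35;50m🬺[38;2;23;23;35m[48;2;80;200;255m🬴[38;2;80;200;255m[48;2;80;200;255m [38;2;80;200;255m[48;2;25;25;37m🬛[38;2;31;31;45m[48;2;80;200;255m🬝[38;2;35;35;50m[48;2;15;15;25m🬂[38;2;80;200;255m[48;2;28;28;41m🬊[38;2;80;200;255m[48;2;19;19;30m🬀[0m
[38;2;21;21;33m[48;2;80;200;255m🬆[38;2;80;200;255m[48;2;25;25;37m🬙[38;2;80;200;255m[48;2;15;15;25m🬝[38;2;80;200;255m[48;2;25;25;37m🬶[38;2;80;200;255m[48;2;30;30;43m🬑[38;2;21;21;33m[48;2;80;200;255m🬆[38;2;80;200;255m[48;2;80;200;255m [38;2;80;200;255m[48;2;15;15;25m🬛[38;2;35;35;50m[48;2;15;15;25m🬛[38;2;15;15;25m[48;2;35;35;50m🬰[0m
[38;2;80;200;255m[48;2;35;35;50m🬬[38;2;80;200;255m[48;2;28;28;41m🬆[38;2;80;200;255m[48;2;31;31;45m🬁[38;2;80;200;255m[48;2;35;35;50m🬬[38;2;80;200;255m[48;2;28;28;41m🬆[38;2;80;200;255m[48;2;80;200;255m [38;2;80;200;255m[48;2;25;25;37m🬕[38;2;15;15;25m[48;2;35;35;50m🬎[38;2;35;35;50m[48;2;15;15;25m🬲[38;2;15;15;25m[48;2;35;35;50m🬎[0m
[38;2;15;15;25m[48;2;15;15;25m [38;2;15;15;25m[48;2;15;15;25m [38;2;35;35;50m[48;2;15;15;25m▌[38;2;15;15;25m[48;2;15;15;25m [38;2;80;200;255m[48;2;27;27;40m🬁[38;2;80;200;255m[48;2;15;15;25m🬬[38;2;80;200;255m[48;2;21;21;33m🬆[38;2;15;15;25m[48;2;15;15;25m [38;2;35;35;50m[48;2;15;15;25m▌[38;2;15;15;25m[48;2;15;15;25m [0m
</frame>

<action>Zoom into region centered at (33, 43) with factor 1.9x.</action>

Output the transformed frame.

<frame>
[38;2;15;15;25m[48;2;15;15;25m [38;2;15;15;25m[48;2;80;200;255m🬺[38;2;80;200;255m[48;2;35;35;50m🬬[38;2;80;200;255m[48;2;15;15;25m🬕[38;2;35;35;50m[48;2;15;15;25m▌[38;2;15;15;25m[48;2;15;15;25m [38;2;35;35;50m[48;2;15;15;25m▌[38;2;80;200;255m[48;2;15;15;25m🬊[38;2;80;200;255m[48;2;15;15;25m🬝[38;2;80;200;255m[48;2;15;15;25m🬀[0m
[38;2;35;35;50m[48;2;15;15;25m🬂[38;2;35;35;50m[48;2;15;15;25m🬂[38;2;35;35;50m[48;2;80;200;255m🬐[38;2;80;200;255m[48;2;80;200;255m [38;2;80;200;255m[48;2;27;27;40m🬃[38;2;35;35;50m[48;2;15;15;25m🬂[38;2;35;35;50m[48;2;15;15;25m🬕[38;2;35;35;50m[48;2;15;15;25m🬂[38;2;35;35;50m[48;2;15;15;25m🬕[38;2;35;35;50m[48;2;15;15;25m🬂[0m
[38;2;23;23;35m[48;2;80;200;255m🬝[38;2;15;15;25m[48;2;35;35;50m🬰[38;2;35;35;50m[48;2;15;15;25m🬛[38;2;80;200;255m[48;2;23;23;35m🬀[38;2;35;35;50m[48;2;15;15;25m🬛[38;2;15;15;25m[48;2;35;35;50m🬰[38;2;31;31;45m[48;2;80;200;255m🬝[38;2;15;15;25m[48;2;35;35;50m🬰[38;2;35;35;50m[48;2;15;15;25m🬛[38;2;15;15;25m[48;2;35;35;50m🬰[0m
[38;2;80;200;255m[48;2;80;200;255m [38;2;80;200;255m[48;2;25;25;37m🬛[38;2;35;35;50m[48;2;15;15;25m🬲[38;2;15;15;25m[48;2;35;35;50m🬎[38;2;35;35;50m[48;2;15;15;25m🬲[38;2;23;23;35m[48;2;80;200;255m🬴[38;2;80;200;255m[48;2;80;200;255m [38;2;80;200;255m[48;2;25;25;37m🬛[38;2;35;35;50m[48;2;15;15;25m🬲[38;2;15;15;25m[48;2;35;35;50m🬎[0m
[38;2;15;15;25m[48;2;80;200;255m🬺[38;2;15;15;25m[48;2;15;15;25m [38;2;35;35;50m[48;2;15;15;25m▌[38;2;15;15;25m[48;2;15;15;25m [38;2;35;35;50m[48;2;15;15;25m▌[38;2;15;15;25m[48;2;15;15;25m [38;2;80;200;255m[48;2;27;27;40m🬁[38;2;15;15;25m[48;2;15;15;25m [38;2;35;35;50m[48;2;15;15;25m▌[38;2;15;15;25m[48;2;15;15;25m [0m
</frame>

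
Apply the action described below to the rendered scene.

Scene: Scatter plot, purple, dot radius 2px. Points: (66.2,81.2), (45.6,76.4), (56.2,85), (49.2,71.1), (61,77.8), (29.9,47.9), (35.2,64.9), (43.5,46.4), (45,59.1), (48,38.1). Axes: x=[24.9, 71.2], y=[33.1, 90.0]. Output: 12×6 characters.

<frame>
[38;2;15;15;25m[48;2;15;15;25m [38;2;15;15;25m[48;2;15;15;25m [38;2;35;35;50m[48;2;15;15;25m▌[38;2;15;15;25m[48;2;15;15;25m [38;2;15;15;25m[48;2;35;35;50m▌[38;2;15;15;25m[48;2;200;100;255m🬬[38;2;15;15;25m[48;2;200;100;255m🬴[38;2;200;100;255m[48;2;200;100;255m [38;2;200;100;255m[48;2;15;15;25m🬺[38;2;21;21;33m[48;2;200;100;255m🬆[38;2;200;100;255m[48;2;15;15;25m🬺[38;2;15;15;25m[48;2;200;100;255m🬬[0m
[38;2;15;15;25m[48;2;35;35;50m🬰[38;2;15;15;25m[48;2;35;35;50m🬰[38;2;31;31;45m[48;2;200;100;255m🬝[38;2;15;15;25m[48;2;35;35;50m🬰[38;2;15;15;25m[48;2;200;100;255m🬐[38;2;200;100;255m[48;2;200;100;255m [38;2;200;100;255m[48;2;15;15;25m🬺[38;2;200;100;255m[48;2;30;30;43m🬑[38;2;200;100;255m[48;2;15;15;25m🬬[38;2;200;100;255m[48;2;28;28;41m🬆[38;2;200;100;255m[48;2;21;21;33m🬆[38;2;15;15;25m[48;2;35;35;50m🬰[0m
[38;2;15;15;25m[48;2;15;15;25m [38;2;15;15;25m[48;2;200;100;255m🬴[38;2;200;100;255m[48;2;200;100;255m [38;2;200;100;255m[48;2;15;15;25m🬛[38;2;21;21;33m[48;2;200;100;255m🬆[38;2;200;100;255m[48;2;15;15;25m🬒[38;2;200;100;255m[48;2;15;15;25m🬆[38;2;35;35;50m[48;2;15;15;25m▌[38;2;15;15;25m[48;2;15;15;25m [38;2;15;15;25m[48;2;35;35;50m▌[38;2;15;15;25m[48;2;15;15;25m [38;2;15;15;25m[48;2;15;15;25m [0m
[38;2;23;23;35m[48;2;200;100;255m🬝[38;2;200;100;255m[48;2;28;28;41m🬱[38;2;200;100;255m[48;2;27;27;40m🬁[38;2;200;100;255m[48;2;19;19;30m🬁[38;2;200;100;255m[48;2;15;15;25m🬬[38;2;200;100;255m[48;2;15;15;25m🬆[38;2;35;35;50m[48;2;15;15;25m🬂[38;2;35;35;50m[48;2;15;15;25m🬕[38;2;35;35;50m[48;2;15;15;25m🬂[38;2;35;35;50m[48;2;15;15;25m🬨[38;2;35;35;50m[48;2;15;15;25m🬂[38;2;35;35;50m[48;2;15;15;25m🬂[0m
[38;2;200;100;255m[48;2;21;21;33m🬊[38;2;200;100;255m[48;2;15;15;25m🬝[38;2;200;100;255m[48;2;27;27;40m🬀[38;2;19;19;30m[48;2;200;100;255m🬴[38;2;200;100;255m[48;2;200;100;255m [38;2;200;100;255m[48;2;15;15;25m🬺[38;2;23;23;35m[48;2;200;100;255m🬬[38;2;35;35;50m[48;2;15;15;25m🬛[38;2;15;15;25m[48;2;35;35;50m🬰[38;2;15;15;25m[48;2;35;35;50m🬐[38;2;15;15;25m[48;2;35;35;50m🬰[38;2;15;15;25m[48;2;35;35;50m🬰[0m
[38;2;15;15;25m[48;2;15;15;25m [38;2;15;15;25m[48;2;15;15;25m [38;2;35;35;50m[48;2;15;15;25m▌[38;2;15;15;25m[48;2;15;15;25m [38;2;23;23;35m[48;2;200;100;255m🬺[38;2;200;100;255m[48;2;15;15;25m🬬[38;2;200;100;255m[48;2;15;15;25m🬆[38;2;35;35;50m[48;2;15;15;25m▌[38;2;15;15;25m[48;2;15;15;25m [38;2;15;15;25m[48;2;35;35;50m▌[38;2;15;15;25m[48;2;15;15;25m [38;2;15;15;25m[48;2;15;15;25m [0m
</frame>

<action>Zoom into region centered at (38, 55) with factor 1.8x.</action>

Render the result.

<frame>
[38;2;15;15;25m[48;2;15;15;25m [38;2;15;15;25m[48;2;15;15;25m [38;2;35;35;50m[48;2;15;15;25m▌[38;2;15;15;25m[48;2;200;100;255m🬝[38;2;28;28;41m[48;2;200;100;255m🬊[38;2;15;15;25m[48;2;15;15;25m [38;2;15;15;25m[48;2;15;15;25m [38;2;35;35;50m[48;2;15;15;25m▌[38;2;15;15;25m[48;2;15;15;25m [38;2;23;23;35m[48;2;200;100;255m🬺[38;2;200;100;255m[48;2;15;15;25m🬬[38;2;200;100;255m[48;2;15;15;25m🬆[0m
[38;2;15;15;25m[48;2;35;35;50m🬰[38;2;15;15;25m[48;2;35;35;50m🬰[38;2;35;35;50m[48;2;15;15;25m🬛[38;2;200;100;255m[48;2;21;21;33m🬊[38;2;200;100;255m[48;2;35;35;50m🬝[38;2;200;100;255m[48;2;23;23;35m🬀[38;2;15;15;25m[48;2;35;35;50m🬰[38;2;35;35;50m[48;2;15;15;25m🬛[38;2;21;21;33m[48;2;200;100;255m🬆[38;2;31;31;45m[48;2;200;100;255m🬬[38;2;15;15;25m[48;2;35;35;50m🬰[38;2;15;15;25m[48;2;35;35;50m🬰[0m
[38;2;15;15;25m[48;2;15;15;25m [38;2;15;15;25m[48;2;15;15;25m [38;2;35;35;50m[48;2;15;15;25m▌[38;2;15;15;25m[48;2;15;15;25m [38;2;15;15;25m[48;2;35;35;50m▌[38;2;15;15;25m[48;2;15;15;25m [38;2;15;15;25m[48;2;15;15;25m [38;2;200;100;255m[48;2;27;27;40m🬁[38;2;200;100;255m[48;2;15;15;25m🬬[38;2;200;100;255m[48;2;28;28;41m🬆[38;2;15;15;25m[48;2;15;15;25m [38;2;15;15;25m[48;2;15;15;25m [0m
[38;2;35;35;50m[48;2;15;15;25m🬂[38;2;23;23;35m[48;2;200;100;255m🬝[38;2;200;100;255m[48;2;28;28;41m🬱[38;2;35;35;50m[48;2;15;15;25m🬂[38;2;35;35;50m[48;2;15;15;25m🬨[38;2;35;35;50m[48;2;15;15;25m🬂[38;2;35;35;50m[48;2;15;15;25m🬂[38;2;35;35;50m[48;2;15;15;25m🬕[38;2;23;23;35m[48;2;200;100;255m🬬[38;2;35;35;50m[48;2;15;15;25m🬨[38;2;35;35;50m[48;2;15;15;25m🬂[38;2;35;35;50m[48;2;15;15;25m🬂[0m
[38;2;15;15;25m[48;2;35;35;50m🬰[38;2;200;100;255m[48;2;21;21;33m🬊[38;2;200;100;255m[48;2;15;15;25m🬝[38;2;200;100;255m[48;2;23;23;35m🬀[38;2;15;15;25m[48;2;35;35;50m🬐[38;2;15;15;25m[48;2;35;35;50m🬰[38;2;15;15;25m[48;2;35;35;50m🬰[38;2;35;35;50m[48;2;200;100;255m🬐[38;2;200;100;255m[48;2;200;100;255m [38;2;27;27;40m[48;2;200;100;255m🬸[38;2;15;15;25m[48;2;35;35;50m🬰[38;2;15;15;25m[48;2;35;35;50m🬰[0m
[38;2;15;15;25m[48;2;15;15;25m [38;2;15;15;25m[48;2;15;15;25m [38;2;35;35;50m[48;2;15;15;25m▌[38;2;15;15;25m[48;2;15;15;25m [38;2;15;15;25m[48;2;35;35;50m▌[38;2;15;15;25m[48;2;15;15;25m [38;2;15;15;25m[48;2;15;15;25m [38;2;35;35;50m[48;2;15;15;25m▌[38;2;200;100;255m[48;2;15;15;25m🬀[38;2;21;21;33m[48;2;200;100;255m🬆[38;2;200;100;255m[48;2;15;15;25m🬺[38;2;15;15;25m[48;2;200;100;255m🬬[0m
</frame>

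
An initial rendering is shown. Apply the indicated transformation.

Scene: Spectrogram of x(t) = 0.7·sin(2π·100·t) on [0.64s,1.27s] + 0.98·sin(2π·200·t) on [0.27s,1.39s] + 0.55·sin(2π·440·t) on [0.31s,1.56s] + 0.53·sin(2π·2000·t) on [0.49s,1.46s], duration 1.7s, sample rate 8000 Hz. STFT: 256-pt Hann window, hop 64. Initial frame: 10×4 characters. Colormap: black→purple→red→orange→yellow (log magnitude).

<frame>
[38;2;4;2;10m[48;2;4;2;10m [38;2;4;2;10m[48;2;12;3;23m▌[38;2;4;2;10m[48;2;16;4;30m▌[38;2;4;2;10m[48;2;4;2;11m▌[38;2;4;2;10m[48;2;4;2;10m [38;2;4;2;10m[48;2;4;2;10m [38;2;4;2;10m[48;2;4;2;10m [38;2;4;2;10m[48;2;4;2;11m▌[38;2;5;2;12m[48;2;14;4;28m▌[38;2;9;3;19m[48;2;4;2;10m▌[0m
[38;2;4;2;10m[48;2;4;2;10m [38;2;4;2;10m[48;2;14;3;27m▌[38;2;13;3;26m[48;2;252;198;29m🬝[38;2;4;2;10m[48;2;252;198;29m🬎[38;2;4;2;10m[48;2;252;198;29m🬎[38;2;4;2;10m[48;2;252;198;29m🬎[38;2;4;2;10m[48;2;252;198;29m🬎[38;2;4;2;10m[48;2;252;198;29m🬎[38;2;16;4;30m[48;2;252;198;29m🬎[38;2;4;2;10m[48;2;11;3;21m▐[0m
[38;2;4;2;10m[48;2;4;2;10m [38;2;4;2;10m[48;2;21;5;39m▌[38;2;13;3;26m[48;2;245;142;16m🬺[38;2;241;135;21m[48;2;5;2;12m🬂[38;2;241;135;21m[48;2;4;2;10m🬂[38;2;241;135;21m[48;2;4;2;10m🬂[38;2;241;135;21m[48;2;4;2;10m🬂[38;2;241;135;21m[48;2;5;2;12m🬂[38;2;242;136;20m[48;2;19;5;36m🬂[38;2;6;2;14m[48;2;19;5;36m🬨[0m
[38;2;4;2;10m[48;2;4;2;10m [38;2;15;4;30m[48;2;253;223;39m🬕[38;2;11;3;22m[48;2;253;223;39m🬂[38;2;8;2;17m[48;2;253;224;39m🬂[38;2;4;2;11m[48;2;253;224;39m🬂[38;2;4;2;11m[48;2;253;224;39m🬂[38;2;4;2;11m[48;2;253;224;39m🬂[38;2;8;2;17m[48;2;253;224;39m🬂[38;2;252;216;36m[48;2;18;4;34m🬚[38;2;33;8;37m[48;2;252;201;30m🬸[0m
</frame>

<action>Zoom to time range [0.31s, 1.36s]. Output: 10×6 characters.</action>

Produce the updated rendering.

<frame>
[38;2;4;2;10m[48;2;4;2;10m [38;2;4;2;10m[48;2;13;4;26m▌[38;2;4;2;10m[48;2;4;2;10m [38;2;4;2;11m[48;2;4;2;10m▌[38;2;4;2;10m[48;2;4;2;10m [38;2;4;2;10m[48;2;4;2;10m [38;2;4;2;10m[48;2;4;2;10m [38;2;4;2;10m[48;2;4;2;10m [38;2;4;2;10m[48;2;4;2;10m [38;2;4;2;11m[48;2;4;2;10m▌[0m
[38;2;4;2;10m[48;2;4;2;10m [38;2;4;2;10m[48;2;18;4;33m▌[38;2;4;2;10m[48;2;4;2;10m [38;2;4;2;11m[48;2;4;2;10m▌[38;2;4;2;10m[48;2;4;2;10m [38;2;4;2;10m[48;2;4;2;10m [38;2;4;2;10m[48;2;4;2;10m [38;2;4;2;10m[48;2;4;2;10m [38;2;4;2;10m[48;2;4;2;10m [38;2;4;2;11m[48;2;4;2;10m▌[0m
[38;2;4;2;10m[48;2;4;2;10m [38;2;15;4;29m[48;2;252;198;29m🬝[38;2;4;2;10m[48;2;252;198;29m🬎[38;2;4;2;10m[48;2;252;198;29m🬎[38;2;4;2;10m[48;2;252;198;29m🬎[38;2;4;2;10m[48;2;252;198;29m🬎[38;2;4;2;10m[48;2;252;198;29m🬎[38;2;4;2;10m[48;2;252;198;29m🬎[38;2;4;2;10m[48;2;252;198;29m🬎[38;2;4;2;10m[48;2;252;198;29m🬎[0m
[38;2;4;2;10m[48;2;4;2;10m [38;2;15;4;29m[48;2;243;138;19m🬺[38;2;241;135;21m[48;2;4;2;10m🬂[38;2;241;135;21m[48;2;4;2;11m🬂[38;2;241;135;21m[48;2;4;2;10m🬂[38;2;241;135;21m[48;2;4;2;10m🬂[38;2;241;135;21m[48;2;4;2;10m🬂[38;2;241;135;21m[48;2;4;2;10m🬂[38;2;241;135;21m[48;2;4;2;10m🬂[38;2;241;135;21m[48;2;4;2;11m🬂[0m
[38;2;4;2;10m[48;2;4;2;11m🬬[38;2;4;2;10m[48;2;18;4;33m▌[38;2;4;2;10m[48;2;4;2;11m🬬[38;2;4;2;11m[48;2;10;3;20m🬨[38;2;4;2;10m[48;2;4;2;11m🬬[38;2;4;2;10m[48;2;4;2;11m🬬[38;2;4;2;10m[48;2;4;2;11m🬬[38;2;4;2;10m[48;2;4;2;11m🬬[38;2;4;2;10m[48;2;4;2;11m🬬[38;2;4;2;11m[48;2;10;3;20m🬨[0m
[38;2;248;148;12m[48;2;253;223;39m🬂[38;2;248;148;11m[48;2;253;223;39m🬂[38;2;248;148;12m[48;2;253;223;39m🬂[38;2;248;149;11m[48;2;253;224;39m🬂[38;2;248;148;12m[48;2;253;224;39m🬂[38;2;248;148;12m[48;2;253;224;39m🬂[38;2;248;148;12m[48;2;253;224;39m🬂[38;2;248;148;12m[48;2;253;224;39m🬂[38;2;248;148;12m[48;2;253;224;39m🬂[38;2;248;148;12m[48;2;253;224;39m🬂[0m
</frame>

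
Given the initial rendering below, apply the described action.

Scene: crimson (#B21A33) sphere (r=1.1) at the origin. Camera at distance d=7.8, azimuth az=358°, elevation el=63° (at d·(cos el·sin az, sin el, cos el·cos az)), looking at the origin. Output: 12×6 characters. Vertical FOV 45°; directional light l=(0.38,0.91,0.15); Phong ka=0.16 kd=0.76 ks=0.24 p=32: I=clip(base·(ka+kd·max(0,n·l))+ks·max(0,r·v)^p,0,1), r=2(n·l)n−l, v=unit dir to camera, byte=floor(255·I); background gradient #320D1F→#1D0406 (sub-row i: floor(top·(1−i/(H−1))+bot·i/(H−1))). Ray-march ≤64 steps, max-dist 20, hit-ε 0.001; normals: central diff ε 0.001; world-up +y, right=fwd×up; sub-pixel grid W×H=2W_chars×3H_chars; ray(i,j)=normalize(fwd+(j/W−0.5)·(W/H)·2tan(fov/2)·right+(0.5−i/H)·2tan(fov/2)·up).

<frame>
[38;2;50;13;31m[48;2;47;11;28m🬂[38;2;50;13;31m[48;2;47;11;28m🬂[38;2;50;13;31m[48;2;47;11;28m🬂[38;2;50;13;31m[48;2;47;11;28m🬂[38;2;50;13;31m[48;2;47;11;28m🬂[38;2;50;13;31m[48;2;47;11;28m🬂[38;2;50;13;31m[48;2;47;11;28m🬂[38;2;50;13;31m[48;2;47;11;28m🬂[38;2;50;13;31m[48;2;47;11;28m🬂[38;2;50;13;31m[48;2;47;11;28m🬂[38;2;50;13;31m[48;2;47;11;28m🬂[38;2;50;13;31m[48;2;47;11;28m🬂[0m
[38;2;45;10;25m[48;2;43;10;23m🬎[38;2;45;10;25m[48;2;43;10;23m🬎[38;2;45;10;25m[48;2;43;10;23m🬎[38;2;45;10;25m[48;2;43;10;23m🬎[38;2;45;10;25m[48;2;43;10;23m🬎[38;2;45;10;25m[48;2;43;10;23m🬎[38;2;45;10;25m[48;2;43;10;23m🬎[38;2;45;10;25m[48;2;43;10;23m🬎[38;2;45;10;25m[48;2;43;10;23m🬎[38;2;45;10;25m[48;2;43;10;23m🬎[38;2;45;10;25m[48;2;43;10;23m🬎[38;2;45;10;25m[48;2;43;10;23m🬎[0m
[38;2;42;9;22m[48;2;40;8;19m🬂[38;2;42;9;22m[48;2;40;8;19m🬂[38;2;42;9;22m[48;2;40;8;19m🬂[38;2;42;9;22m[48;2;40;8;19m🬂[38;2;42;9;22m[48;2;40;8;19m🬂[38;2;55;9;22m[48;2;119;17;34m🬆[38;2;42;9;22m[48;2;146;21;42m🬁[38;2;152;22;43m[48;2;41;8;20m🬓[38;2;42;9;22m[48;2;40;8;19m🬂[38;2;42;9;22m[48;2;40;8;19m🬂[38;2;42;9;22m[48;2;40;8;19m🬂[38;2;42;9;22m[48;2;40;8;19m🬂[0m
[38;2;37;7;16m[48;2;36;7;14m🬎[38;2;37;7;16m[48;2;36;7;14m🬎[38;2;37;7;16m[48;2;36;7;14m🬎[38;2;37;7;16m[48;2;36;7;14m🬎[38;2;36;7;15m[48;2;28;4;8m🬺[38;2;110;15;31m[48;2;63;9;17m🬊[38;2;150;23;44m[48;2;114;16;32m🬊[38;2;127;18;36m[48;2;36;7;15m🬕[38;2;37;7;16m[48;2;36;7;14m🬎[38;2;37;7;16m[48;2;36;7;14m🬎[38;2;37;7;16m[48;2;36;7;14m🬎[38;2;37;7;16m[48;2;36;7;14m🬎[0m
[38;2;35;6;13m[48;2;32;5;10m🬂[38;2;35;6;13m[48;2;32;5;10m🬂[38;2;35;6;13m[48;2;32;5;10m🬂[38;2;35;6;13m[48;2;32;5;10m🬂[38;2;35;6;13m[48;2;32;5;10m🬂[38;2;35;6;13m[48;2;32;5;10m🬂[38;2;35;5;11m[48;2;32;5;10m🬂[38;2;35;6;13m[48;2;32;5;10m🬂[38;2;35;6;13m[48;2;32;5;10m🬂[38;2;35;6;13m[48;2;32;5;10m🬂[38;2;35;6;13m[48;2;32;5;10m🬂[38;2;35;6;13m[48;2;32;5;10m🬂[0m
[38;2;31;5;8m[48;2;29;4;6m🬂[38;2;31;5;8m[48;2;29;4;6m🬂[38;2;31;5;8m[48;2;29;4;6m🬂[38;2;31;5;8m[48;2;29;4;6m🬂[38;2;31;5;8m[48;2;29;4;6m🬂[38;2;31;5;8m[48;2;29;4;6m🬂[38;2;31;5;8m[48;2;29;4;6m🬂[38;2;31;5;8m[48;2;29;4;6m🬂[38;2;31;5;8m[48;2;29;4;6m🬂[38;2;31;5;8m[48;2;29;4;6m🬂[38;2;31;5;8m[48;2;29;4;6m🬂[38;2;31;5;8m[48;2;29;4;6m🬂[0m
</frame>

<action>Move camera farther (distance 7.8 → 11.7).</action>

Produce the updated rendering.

<frame>
[38;2;50;13;31m[48;2;47;11;28m🬂[38;2;50;13;31m[48;2;47;11;28m🬂[38;2;50;13;31m[48;2;47;11;28m🬂[38;2;50;13;31m[48;2;47;11;28m🬂[38;2;50;13;31m[48;2;47;11;28m🬂[38;2;50;13;31m[48;2;47;11;28m🬂[38;2;50;13;31m[48;2;47;11;28m🬂[38;2;50;13;31m[48;2;47;11;28m🬂[38;2;50;13;31m[48;2;47;11;28m🬂[38;2;50;13;31m[48;2;47;11;28m🬂[38;2;50;13;31m[48;2;47;11;28m🬂[38;2;50;13;31m[48;2;47;11;28m🬂[0m
[38;2;45;10;25m[48;2;43;10;23m🬎[38;2;45;10;25m[48;2;43;10;23m🬎[38;2;45;10;25m[48;2;43;10;23m🬎[38;2;45;10;25m[48;2;43;10;23m🬎[38;2;45;10;25m[48;2;43;10;23m🬎[38;2;45;10;25m[48;2;43;10;23m🬎[38;2;45;10;25m[48;2;43;10;23m🬎[38;2;45;10;25m[48;2;43;10;23m🬎[38;2;45;10;25m[48;2;43;10;23m🬎[38;2;45;10;25m[48;2;43;10;23m🬎[38;2;45;10;25m[48;2;43;10;23m🬎[38;2;45;10;25m[48;2;43;10;23m🬎[0m
[38;2;42;9;22m[48;2;40;8;19m🬂[38;2;42;9;22m[48;2;40;8;19m🬂[38;2;42;9;22m[48;2;40;8;19m🬂[38;2;42;9;22m[48;2;40;8;19m🬂[38;2;42;9;22m[48;2;40;8;19m🬂[38;2;41;8;20m[48;2;113;16;32m🬝[38;2;41;9;21m[48;2;137;20;39m🬊[38;2;42;9;22m[48;2;40;8;19m🬂[38;2;42;9;22m[48;2;40;8;19m🬂[38;2;42;9;22m[48;2;40;8;19m🬂[38;2;42;9;22m[48;2;40;8;19m🬂[38;2;42;9;22m[48;2;40;8;19m🬂[0m
[38;2;37;7;16m[48;2;36;7;14m🬎[38;2;37;7;16m[48;2;36;7;14m🬎[38;2;37;7;16m[48;2;36;7;14m🬎[38;2;37;7;16m[48;2;36;7;14m🬎[38;2;37;7;16m[48;2;36;7;14m🬎[38;2;34;6;13m[48;2;93;13;26m🬲[38;2;136;19;38m[48;2;32;5;11m🬎[38;2;114;16;32m[48;2;36;7;15m🬀[38;2;37;7;16m[48;2;36;7;14m🬎[38;2;37;7;16m[48;2;36;7;14m🬎[38;2;37;7;16m[48;2;36;7;14m🬎[38;2;37;7;16m[48;2;36;7;14m🬎[0m
[38;2;35;6;13m[48;2;32;5;10m🬂[38;2;35;6;13m[48;2;32;5;10m🬂[38;2;35;6;13m[48;2;32;5;10m🬂[38;2;35;6;13m[48;2;32;5;10m🬂[38;2;35;6;13m[48;2;32;5;10m🬂[38;2;35;6;13m[48;2;32;5;10m🬂[38;2;35;6;13m[48;2;32;5;10m🬂[38;2;35;6;13m[48;2;32;5;10m🬂[38;2;35;6;13m[48;2;32;5;10m🬂[38;2;35;6;13m[48;2;32;5;10m🬂[38;2;35;6;13m[48;2;32;5;10m🬂[38;2;35;6;13m[48;2;32;5;10m🬂[0m
[38;2;31;5;8m[48;2;29;4;6m🬂[38;2;31;5;8m[48;2;29;4;6m🬂[38;2;31;5;8m[48;2;29;4;6m🬂[38;2;31;5;8m[48;2;29;4;6m🬂[38;2;31;5;8m[48;2;29;4;6m🬂[38;2;31;5;8m[48;2;29;4;6m🬂[38;2;31;5;8m[48;2;29;4;6m🬂[38;2;31;5;8m[48;2;29;4;6m🬂[38;2;31;5;8m[48;2;29;4;6m🬂[38;2;31;5;8m[48;2;29;4;6m🬂[38;2;31;5;8m[48;2;29;4;6m🬂[38;2;31;5;8m[48;2;29;4;6m🬂[0m
</frame>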